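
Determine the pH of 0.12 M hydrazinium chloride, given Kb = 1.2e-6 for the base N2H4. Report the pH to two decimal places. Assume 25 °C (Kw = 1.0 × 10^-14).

N2H5+ is the conjugate acid of the weak base N2H4.
Ka = Kw/Kb = 1.0×10^-14 / 1.2 × 10^-6 = 8.33 × 10^-9
Ka = [H+]²/(0.12 − [H+]) = 8.33 × 10^-9
Neglecting [H+] in the denominator: [H+] = √(8.33 × 10^-9 × 0.12) = 3.16 × 10^-5 M
Check: 0.026% ionized — well under 5%, approximation valid.
pH = −log(3.16 × 10^-5) = 4.50

pH = 4.50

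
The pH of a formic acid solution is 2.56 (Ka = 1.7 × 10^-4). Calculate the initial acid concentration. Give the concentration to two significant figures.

[H+] = 10^(-2.56) = 2.75 × 10^-3 M = x
Ka = x²/(C₀ − x) ⇒ C₀ = x + x²/Ka
C₀ = 2.75 × 10^-3 + (2.75 × 10^-3)²/(1.7 × 10^-4) = 4.72 × 10^-2 M

C₀ = 4.7 × 10^-2 M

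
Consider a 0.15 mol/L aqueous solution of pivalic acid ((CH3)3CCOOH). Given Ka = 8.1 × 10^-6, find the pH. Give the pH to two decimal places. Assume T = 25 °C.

(CH3)3CCOOH ⇌ (CH3)3CCOO- + H+
From the ICE table, Ka = [H+]²/(0.15 − [H+]) = 8.1 × 10^-6.
Since Ka ≪ C₀, [H+] ≈ √(Ka·C₀) = 1.10 × 10^-3 M.
Check: 0.73% ionized — well under 5%, approximation valid.
pH = −log[H+] = −log(1.10 × 10^-3) = 2.96

pH = 2.96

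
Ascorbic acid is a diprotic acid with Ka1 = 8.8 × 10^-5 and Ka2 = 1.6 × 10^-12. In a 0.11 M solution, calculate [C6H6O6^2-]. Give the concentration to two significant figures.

First ionization gives [H+] ≈ [HC6H6O6-] = 3.11 × 10^-3 M.
Second step: Ka2 = [H+][C6H6O6^2-]/[HC6H6O6-] ≈ [C6H6O6^2-] (since [H+] ≈ [HC6H6O6-]).
So [C6H6O6^2-] ≈ Ka2.

1.6 × 10^-12 M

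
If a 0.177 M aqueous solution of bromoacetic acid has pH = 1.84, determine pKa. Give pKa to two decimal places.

[H+] = 10^(-1.84) = 1.45 × 10^-2 M
At equilibrium [HA] = 0.177 − 1.45 × 10^-2 = 1.62 × 10^-1 M
Ka = [H+][A-]/[HA] = (1.45 × 10^-2)² / 1.62 × 10^-1 = 1.30 × 10^-3
pKa = -log(1.30 × 10^-3) = 2.89

pKa = 2.89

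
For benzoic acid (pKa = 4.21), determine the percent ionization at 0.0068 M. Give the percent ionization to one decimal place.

9.1%

C6H5COOH ⇌ C6H5COO- + H+; let x = [H+] at equilibrium.
Ka = 10^(−4.21) = 6.17 × 10^-5
Solve x² + 6.17e-05x − 4.2e-07 = 0 → x = 6.18 × 10^-4 M
% ionization = x/C₀ × 100% = 6.18 × 10^-4/0.0068 × 100% = 9.1%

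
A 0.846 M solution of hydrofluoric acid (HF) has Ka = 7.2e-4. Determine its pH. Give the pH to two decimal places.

pH = 1.61

HF ⇌ F- + H+
From the ICE table, Ka = [H+]²/(0.846 − [H+]) = 7.2 × 10^-4.
Assume [H+] ≪ 0.846: [H+] ≈ √(7.2 × 10^-4 × 0.846) = 2.47 × 10^-2 M
Check: 2.9% ionized — well under 5%, approximation valid.
pH = −log(2.47 × 10^-2) = 1.61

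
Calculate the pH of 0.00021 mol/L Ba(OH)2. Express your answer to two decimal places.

pH = 10.62

Ba(OH)2 is a strong base (each formula unit releases 2 OH-); [OH-] = 0.00042 M.
pOH = -log(0.00042) = 3.38
pH = 14.00 - 3.38 = 10.62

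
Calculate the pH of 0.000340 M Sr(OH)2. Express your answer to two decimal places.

Sr(OH)2 is a strong base (each formula unit releases 2 OH-); [OH-] = 0.00068 M.
pOH = -log(0.00068) = 3.17
pH = 14.00 - 3.17 = 10.83

pH = 10.83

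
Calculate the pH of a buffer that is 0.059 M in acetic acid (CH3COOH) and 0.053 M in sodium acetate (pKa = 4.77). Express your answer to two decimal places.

Henderson–Hasselbalch: pH = pKa + log([CH3COO-]/[CH3COOH]) = 4.77 + log(0.053/0.059)
pH = 4.77 + (-0.047) = 4.72

pH = 4.72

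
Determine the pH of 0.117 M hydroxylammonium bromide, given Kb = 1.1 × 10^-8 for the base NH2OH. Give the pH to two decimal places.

NH3OH+ is the conjugate acid of the weak base NH2OH.
Ka = Kw/Kb = 1.0×10^-14 / 1.1 × 10^-8 = 9.09 × 10^-7
From the ICE table, Ka = [H+]²/(0.117 − [H+]) = 9.09 × 10^-7.
Since Ka ≪ C₀, [H+] ≈ √(Ka·C₀) = 3.26 × 10^-4 M.
pH = −log(3.26 × 10^-4) = 3.49

pH = 3.49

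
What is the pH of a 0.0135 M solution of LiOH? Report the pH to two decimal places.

pH = 12.13

LiOH is a strong base; [OH-] = 0.0135 M.
pOH = -log(0.0135) = 1.87
pH = 14.00 - 1.87 = 12.13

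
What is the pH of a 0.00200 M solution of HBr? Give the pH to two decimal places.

pH = 2.70

HBr is a strong acid and dissociates completely, so [H+] = 0.00200 M.
pH = -log(0.002) = 2.70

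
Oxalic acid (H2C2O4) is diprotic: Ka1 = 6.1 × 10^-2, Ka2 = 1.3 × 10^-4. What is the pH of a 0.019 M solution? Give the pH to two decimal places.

pH = 1.82

Since Ka1 ≫ Ka2, the first ionization dominates [H+].
Ka1 = x²/(0.019 − x) = 6.1 × 10^-2
Solving the quadratic: x = (−Ka1 + √(Ka1² + 4·Ka1·C₀))/2 = 1.52 × 10^-2 M
pH = −log(1.52 × 10^-2) = 1.82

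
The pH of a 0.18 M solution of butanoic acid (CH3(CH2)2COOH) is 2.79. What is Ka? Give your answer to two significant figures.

[H+] = 10^(-2.79) = 1.62 × 10^-3 M
At equilibrium [HA] = 0.18 − 1.62 × 10^-3 = 1.78 × 10^-1 M
Ka = [H+][A-]/[HA] = (1.62 × 10^-3)² / 1.78 × 10^-1 = 1.5 × 10^-5

Ka = 1.5 × 10^-5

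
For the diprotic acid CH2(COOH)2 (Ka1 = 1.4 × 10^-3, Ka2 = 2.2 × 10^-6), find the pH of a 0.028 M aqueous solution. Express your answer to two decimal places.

Ka1 ≫ Ka2, so treat the first dissociation as the only significant source of H+.
Ka1 = x²/(0.028 − x) = 1.4 × 10^-3
Solving the quadratic: x = (−Ka1 + √(Ka1² + 4·Ka1·C₀))/2 = 5.60 × 10^-3 M
pH = −log(5.60 × 10^-3) = 2.25

pH = 2.25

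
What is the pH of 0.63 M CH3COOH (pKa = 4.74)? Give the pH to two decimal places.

pH = 2.47

CH3COOH ⇌ CH3COO- + H+
Ka = 10^(−4.74) = 1.82 × 10^-5
From the ICE table, Ka = x²/(0.63 − x) = 1.82 × 10^-5.
Assume x ≪ 0.63: x ≈ √(1.82 × 10^-5 × 0.63) = 3.39 × 10^-3 M
pH = −log[H+] = −log(3.39 × 10^-3) = 2.47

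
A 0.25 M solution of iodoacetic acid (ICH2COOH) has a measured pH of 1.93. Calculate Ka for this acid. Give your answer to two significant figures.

[H+] = 10^(-1.93) = 1.17 × 10^-2 M
At equilibrium [HA] = 0.25 − 1.17 × 10^-2 = 2.38 × 10^-1 M
Ka = [H+][A-]/[HA] = (1.17 × 10^-2)² / 2.38 × 10^-1 = 5.8 × 10^-4

Ka = 5.8 × 10^-4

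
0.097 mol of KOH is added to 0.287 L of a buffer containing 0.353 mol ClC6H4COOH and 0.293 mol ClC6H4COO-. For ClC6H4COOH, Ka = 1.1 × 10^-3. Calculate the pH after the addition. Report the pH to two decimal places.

pH = 3.14

OH- converts ClC6H4COOH to ClC6H4COO-: ClC6H4COOH → 0.256 mol, ClC6H4COO- → 0.39 mol.
pKa = −log(1.1 × 10^-3) = 2.959
pH = pKa + log(n_ClC6H4COO-/n_ClC6H4COOH) = 2.959 + log(0.39/0.256) = 2.959 + (+0.183)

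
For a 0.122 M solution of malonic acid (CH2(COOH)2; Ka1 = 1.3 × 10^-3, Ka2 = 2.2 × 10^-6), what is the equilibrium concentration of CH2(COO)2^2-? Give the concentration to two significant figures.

First ionization gives [H+] ≈ [CH2(COOH)COO-] = 1.20 × 10^-2 M.
Second step: Ka2 = [H+][CH2(COO)2^2-]/[CH2(COOH)COO-] ≈ [CH2(COO)2^2-] (since [H+] ≈ [CH2(COOH)COO-]).
So [CH2(COO)2^2-] ≈ Ka2.

2.2 × 10^-6 M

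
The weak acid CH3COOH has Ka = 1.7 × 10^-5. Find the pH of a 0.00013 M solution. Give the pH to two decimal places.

pH = 4.41

CH3COOH ⇌ CH3COO- + H+
From the ICE table, Ka = x²/(0.00013 − x) = 1.7 × 10^-5.
Here C₀/Ka ≈ 7.65, so the small-x approximation fails. Use the quadratic:
x = (−Ka + √(Ka² + 4·Ka·C₀))/2 = 3.93 × 10^-5 M
pH = −log(3.93 × 10^-5) = 4.41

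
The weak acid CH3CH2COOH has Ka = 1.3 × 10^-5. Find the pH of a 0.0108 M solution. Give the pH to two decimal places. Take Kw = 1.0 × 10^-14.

pH = 3.43

CH3CH2COOH ⇌ CH3CH2COO- + H+
Ka = [H+]²/(0.0108 − [H+]) = 1.3 × 10^-5
Assume [H+] ≪ 0.0108: [H+] ≈ √(1.3 × 10^-5 × 0.0108) = 3.75 × 10^-4 M
pH = −log[H+] = −log(3.75 × 10^-4) = 3.43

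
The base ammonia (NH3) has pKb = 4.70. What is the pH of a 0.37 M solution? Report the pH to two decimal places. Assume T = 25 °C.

NH3 + H2O ⇌ NH4+ + OH-
Kb = 10^(−4.70) = 2.00 × 10^-5
Kb = [OH-]²/(0.37 − [OH-]) = 2.00 × 10^-5
Since Kb ≪ C₀, [OH-] ≈ √(Kb·C₀) = 2.72 × 10^-3 M.
([OH-]/C₀ = 0.74% < 5%, so the approximation holds.)
pOH = −log(2.72 × 10^-3) = 2.57; pH = 14.00 − 2.57 = 11.43

pH = 11.43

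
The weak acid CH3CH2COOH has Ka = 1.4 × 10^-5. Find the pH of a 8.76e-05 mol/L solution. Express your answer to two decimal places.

CH3CH2COOH ⇌ CH3CH2COO- + H+
From the ICE table, Ka = [H+]²/(8.76e-05 − [H+]) = 1.4 × 10^-5.
Here C₀/Ka ≈ 6.26, so the small-[H+] approximation fails. Use the quadratic:
[H+] = [−1.4e-05 + √(1.4e-05² + 4.91e-09)]/2 = 2.87 × 10^-5 M
pH = −log[H+] = −log(2.87 × 10^-5) = 4.54

pH = 4.54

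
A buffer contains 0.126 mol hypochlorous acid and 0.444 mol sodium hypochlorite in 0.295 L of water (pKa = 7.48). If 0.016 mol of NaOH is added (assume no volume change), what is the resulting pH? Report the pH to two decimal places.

After neutralization: n(HOCl) = 0.11 mol, n(OCl-) = 0.46 mol.
pH = pKa + log(n_OCl-/n_HOCl) = 7.48 + log(0.46/0.11) = 7.48 + (+0.621)

pH = 8.10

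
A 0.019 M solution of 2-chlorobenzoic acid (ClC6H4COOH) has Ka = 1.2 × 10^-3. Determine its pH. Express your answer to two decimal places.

ClC6H4COOH ⇌ ClC6H4COO- + H+
From the ICE table, Ka = [H+]²/(0.019 − [H+]) = 1.2 × 10^-3.
Here C₀/Ka ≈ 15.8, so the small-[H+] approximation fails. Use the quadratic:
[H+] = (−Ka + √(Ka² + 4·Ka·C₀))/2 = 4.21 × 10^-3 M
pH = −log(4.21 × 10^-3) = 2.38

pH = 2.38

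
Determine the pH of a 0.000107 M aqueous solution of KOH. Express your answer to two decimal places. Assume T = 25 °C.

pH = 10.03

KOH is a strong base; [OH-] = 0.000107 M.
pOH = -log(0.000107) = 3.97
pH = 14.00 - 3.97 = 10.03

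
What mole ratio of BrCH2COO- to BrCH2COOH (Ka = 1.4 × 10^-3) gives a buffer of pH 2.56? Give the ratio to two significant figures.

pKa = -log(1.4 × 10^-3) = 2.854
pH = pKa + log(r) ⇒ log(r) = 2.56 − 2.854 = -0.294
r = [BrCH2COO-]/[BrCH2COOH] = 10^(-0.294) = 0.508

ratio = 0.51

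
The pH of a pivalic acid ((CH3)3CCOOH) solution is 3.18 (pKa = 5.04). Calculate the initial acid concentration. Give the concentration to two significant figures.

C₀ = 4.9 × 10^-2 M

[H+] = 10^(-3.18) = 6.61 × 10^-4 M = x
Ka = 10^(−5.04) = 9.12 × 10^-6
Ka = x²/(C₀ − x) ⇒ C₀ = x + x²/Ka
C₀ = 6.61 × 10^-4 + (6.61 × 10^-4)²/(9.12 × 10^-6) = 4.86 × 10^-2 M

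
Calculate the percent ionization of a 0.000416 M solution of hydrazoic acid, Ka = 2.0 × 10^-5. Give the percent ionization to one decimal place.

19.7%

HN3 ⇌ N3- + H+; let x = [H+] at equilibrium.
Solve x² + 2e-05x − 8.32e-09 = 0 → x = 8.18 × 10^-5 M
% ionization = x/C₀ × 100% = 8.18 × 10^-5/0.000416 × 100% = 19.7%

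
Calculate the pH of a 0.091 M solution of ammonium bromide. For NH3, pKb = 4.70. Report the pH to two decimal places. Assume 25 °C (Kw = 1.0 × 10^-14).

NH4+ is the conjugate acid of the weak base NH3.
Kb = 10^(−4.70) = 2.00 × 10^-5
Ka = Kw/Kb = 1.0×10^-14 / 2.00 × 10^-5 = 5.00 × 10^-10
From the ICE table, Ka = [H+]²/(0.091 − [H+]) = 5.00 × 10^-10.
Neglecting [H+] in the denominator: [H+] = √(5.00 × 10^-10 × 0.091) = 6.75 × 10^-6 M
pH = −log(6.75 × 10^-6) = 5.17

pH = 5.17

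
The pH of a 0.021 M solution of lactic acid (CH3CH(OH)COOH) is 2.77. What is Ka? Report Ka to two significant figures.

[H+] = 10^(-2.77) = 1.70 × 10^-3 M
At equilibrium [HA] = 0.021 − 1.70 × 10^-3 = 1.93 × 10^-2 M
Ka = [H+][A-]/[HA] = (1.70 × 10^-3)² / 1.93 × 10^-2 = 1.5 × 10^-4

Ka = 1.5 × 10^-4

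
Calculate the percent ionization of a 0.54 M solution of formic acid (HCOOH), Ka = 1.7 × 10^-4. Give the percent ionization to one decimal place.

HCOOH ⇌ HCOO- + H+; let x = [H+] at equilibrium.
x ≈ √(Ka·C₀) = √(1.7 × 10^-4 × 0.54) = 9.58 × 10^-3 M
Fraction ionized = 9.58 × 10^-3 / 0.54 = 0.0177 → 1.8%

1.8%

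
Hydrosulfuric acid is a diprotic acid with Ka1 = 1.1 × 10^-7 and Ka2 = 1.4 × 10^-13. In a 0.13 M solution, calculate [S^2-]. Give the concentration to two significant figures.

First ionization gives [H+] ≈ [HS-] = 1.20 × 10^-4 M.
Second step: Ka2 = [H+][S^2-]/[HS-] ≈ [S^2-] (since [H+] ≈ [HS-]).
So [S^2-] ≈ Ka2.

1.4 × 10^-13 M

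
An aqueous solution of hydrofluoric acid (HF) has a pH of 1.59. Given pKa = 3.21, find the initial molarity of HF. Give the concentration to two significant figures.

[H+] = 10^(-1.59) = 2.57 × 10^-2 M = x
Ka = 10^(−3.21) = 6.17 × 10^-4
Ka = x²/(C₀ − x) ⇒ C₀ = x + x²/Ka
C₀ = 2.57 × 10^-2 + (2.57 × 10^-2)²/(6.17 × 10^-4) = 1.10 M

C₀ = 1.1 M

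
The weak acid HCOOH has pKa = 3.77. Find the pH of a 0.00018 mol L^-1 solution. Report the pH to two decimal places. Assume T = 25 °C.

HCOOH ⇌ HCOO- + H+
Ka = 10^(−3.77) = 1.70 × 10^-4
From the ICE table, Ka = x²/(0.00018 − x) = 1.70 × 10^-4.
x is not negligible relative to C₀; solve x² + 0.00017·x − 3.06e-08 = 0.
x = (−Ka + √(Ka² + 4·Ka·C₀))/2 = 1.09 × 10^-4 M
pH = −log(1.09 × 10^-4) = 3.96

pH = 3.96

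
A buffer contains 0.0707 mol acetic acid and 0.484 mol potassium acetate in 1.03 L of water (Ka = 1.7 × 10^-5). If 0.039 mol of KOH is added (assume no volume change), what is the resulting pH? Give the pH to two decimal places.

OH- converts CH3COOH to CH3COO-: CH3COOH → 0.0317 mol, CH3COO- → 0.523 mol.
pKa = −log(1.7 × 10^-5) = 4.770
Henderson–Hasselbalch with mole ratio 0.523/0.0317: pH = 4.770 + (+1.217)

pH = 5.99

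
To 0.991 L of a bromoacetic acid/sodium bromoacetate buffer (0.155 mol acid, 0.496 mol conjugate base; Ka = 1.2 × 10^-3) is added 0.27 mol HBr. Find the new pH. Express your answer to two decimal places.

After neutralization: n(BrCH2COOH) = 0.425 mol, n(BrCH2COO-) = 0.226 mol.
pKa = −log(1.2 × 10^-3) = 2.921
pH = pKa + log(n_BrCH2COO-/n_BrCH2COOH) = 2.921 + log(0.226/0.425) = 2.921 + (-0.274)

pH = 2.65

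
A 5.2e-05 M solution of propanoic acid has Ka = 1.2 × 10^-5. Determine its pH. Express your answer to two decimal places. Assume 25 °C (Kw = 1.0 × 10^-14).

CH3CH2COOH ⇌ CH3CH2COO- + H+
Ka = x²/(5.2e-05 − x) = 1.2 × 10^-5
Here C₀/Ka ≈ 4.33, so the small-x approximation fails. Use the quadratic:
x = (−Ka + √(Ka² + 4·Ka·C₀))/2 = 1.97 × 10^-5 M
pH = −log(1.97 × 10^-5) = 4.71

pH = 4.71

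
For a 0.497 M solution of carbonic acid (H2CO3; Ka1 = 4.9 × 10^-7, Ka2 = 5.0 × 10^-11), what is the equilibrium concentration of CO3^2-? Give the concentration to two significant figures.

First ionization gives [H+] ≈ [HCO3-] = 4.93 × 10^-4 M.
Second step: Ka2 = [H+][CO3^2-]/[HCO3-] ≈ [CO3^2-] (since [H+] ≈ [HCO3-]).
So [CO3^2-] ≈ Ka2.

5.0 × 10^-11 M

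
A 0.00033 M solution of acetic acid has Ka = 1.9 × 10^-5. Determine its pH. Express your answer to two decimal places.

pH = 4.15

CH3COOH ⇌ CH3COO- + H+
Let x = [H+] at equilibrium. Ka = x²/(0.00033 − x).
Here C₀/Ka ≈ 17.4, so the small-x approximation fails. Use the quadratic:
x = [−1.9e-05 + √(1.9e-05² + 2.51e-08)]/2 = 7.03 × 10^-5 M
pH = −log(7.03 × 10^-5) = 4.15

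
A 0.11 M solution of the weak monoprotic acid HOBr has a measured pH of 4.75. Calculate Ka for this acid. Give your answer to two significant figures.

[H+] = 10^(-4.75) = 1.78 × 10^-5 M
At equilibrium [HA] = 0.11 − 1.78 × 10^-5 = 1.10 × 10^-1 M
Ka = [H+][A-]/[HA] = (1.78 × 10^-5)² / 1.10 × 10^-1 = 2.9 × 10^-9

Ka = 2.9 × 10^-9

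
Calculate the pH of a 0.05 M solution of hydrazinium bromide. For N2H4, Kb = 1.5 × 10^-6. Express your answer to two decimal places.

N2H5+ is the conjugate acid of the weak base N2H4.
Ka = Kw/Kb = 1.0×10^-14 / 1.5 × 10^-6 = 6.67 × 10^-9
Ka = x²/(0.05 − x) = 6.67 × 10^-9
Neglecting x in the denominator: x = √(6.67 × 10^-9 × 0.05) = 1.83 × 10^-5 M
Check: 0.037% ionized — well under 5%, approximation valid.
pH = −log(1.83 × 10^-5) = 4.74

pH = 4.74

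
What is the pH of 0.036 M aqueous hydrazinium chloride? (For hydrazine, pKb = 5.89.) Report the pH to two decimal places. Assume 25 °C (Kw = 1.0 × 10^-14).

pH = 4.78

N2H5+ is the conjugate acid of the weak base N2H4.
Kb = 10^(−5.89) = 1.29 × 10^-6
Ka = Kw/Kb = 1.0×10^-14 / 1.29 × 10^-6 = 7.75 × 10^-9
From the ICE table, Ka = x²/(0.036 − x) = 7.75 × 10^-9.
Neglecting x in the denominator: x = √(7.75 × 10^-9 × 0.036) = 1.67 × 10^-5 M
pH = −log(1.67 × 10^-5) = 4.78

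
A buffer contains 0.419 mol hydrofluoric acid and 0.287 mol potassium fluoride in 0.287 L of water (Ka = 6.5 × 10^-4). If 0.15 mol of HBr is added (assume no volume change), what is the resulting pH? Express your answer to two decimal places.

pH = 2.57

Added H+ converts F- to HF: HF → 0.569 mol, F- → 0.137 mol.
pKa = −log(6.5 × 10^-4) = 3.187
Henderson–Hasselbalch with mole ratio 0.137/0.569: pH = 3.187 + (-0.618)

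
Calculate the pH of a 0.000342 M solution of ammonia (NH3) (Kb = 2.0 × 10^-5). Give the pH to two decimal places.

pH = 9.87

NH3 + H2O ⇌ NH4+ + OH-
Kb = [OH-]²/(0.000342 − [OH-]) = 2.0 × 10^-5
The 5% rule fails; solving [OH-]² + Kb·[OH-] − Kb·C₀ = 0 exactly:
[OH-] = [−2e-05 + √(2e-05² + 2.74e-08)]/2 = 7.33 × 10^-5 M
pOH = 4.13, so pH = 14.00 − pOH = 9.87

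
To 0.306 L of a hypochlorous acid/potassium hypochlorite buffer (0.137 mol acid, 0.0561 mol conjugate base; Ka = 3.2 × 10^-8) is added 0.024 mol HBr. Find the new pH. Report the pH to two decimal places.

Added H+ converts OCl- to HOCl: HOCl → 0.161 mol, OCl- → 0.0321 mol.
pKa = −log(3.2 × 10^-8) = 7.495
Henderson–Hasselbalch with mole ratio 0.0321/0.161: pH = 7.495 + (-0.700)

pH = 6.79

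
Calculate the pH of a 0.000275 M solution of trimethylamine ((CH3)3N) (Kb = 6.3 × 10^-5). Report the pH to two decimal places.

pH = 10.02

(CH3)3N + H2O ⇌ (CH3)3NH+ + OH-
From the ICE table, Kb = [OH-]²/(0.000275 − [OH-]) = 6.3 × 10^-5.
Here C₀/Kb ≈ 4.37, so the small-[OH-] approximation fails. Use the quadratic:
[OH-] = [−6.3e-05 + √(6.3e-05² + 6.93e-08)]/2 = 1.04 × 10^-4 M
pOH = 3.98, so pH = 14.00 − pOH = 10.02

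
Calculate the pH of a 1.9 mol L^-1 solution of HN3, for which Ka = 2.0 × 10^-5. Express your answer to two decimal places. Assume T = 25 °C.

HN3 ⇌ N3- + H+
Let x = [H+] at equilibrium. Ka = x²/(1.9 − x).
Assume x ≪ 1.9: x ≈ √(2.0 × 10^-5 × 1.9) = 6.16 × 10^-3 M
pH = −log(6.16 × 10^-3) = 2.21

pH = 2.21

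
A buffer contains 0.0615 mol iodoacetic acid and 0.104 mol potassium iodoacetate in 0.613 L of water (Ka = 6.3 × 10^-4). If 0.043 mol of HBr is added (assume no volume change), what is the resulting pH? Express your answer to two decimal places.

Added H+ converts ICH2COO- to ICH2COOH: ICH2COOH → 0.104 mol, ICH2COO- → 0.061 mol.
pKa = −log(6.3 × 10^-4) = 3.201
pH = pKa + log(n_ICH2COO-/n_ICH2COOH) = 3.201 + log(0.061/0.104) = 3.201 + (-0.232)

pH = 2.97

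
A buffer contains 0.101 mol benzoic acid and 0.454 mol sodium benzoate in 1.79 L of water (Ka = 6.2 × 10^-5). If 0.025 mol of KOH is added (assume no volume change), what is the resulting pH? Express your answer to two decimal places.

pH = 5.01

OH- converts C6H5COOH to C6H5COO-: C6H5COOH → 0.076 mol, C6H5COO- → 0.479 mol.
pKa = −log(6.2 × 10^-5) = 4.208
pH = pKa + log(n_C6H5COO-/n_C6H5COOH) = 4.208 + log(0.479/0.076) = 4.208 + (+0.800)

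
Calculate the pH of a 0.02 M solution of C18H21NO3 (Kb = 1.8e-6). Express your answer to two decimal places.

pH = 10.28

C18H21NO3 + H2O ⇌ C18H22NO3+ + OH-
Kb = [OH-]²/(0.02 − [OH-]) = 1.8 × 10^-6
Since Kb ≪ C₀, [OH-] ≈ √(Kb·C₀) = 1.90 × 10^-4 M.
pOH = −log(1.90 × 10^-4) = 3.72; pH = 14.00 − 3.72 = 10.28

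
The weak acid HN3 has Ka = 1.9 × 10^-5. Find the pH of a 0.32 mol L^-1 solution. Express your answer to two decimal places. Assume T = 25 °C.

HN3 ⇌ N3- + H+
From the ICE table, Ka = [H+]²/(0.32 − [H+]) = 1.9 × 10^-5.
Since Ka ≪ C₀, [H+] ≈ √(Ka·C₀) = 2.47 × 10^-3 M.
([H+]/C₀ = 0.77% < 5%, so the approximation holds.)
pH = −log(2.47 × 10^-3) = 2.61

pH = 2.61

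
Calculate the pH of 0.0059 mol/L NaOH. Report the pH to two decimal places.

pH = 11.77

NaOH is a strong base; [OH-] = 0.0059 M.
pOH = -log(0.0059) = 2.23
pH = 14.00 - 2.23 = 11.77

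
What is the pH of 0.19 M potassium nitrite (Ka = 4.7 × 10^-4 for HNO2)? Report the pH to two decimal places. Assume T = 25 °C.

pH = 8.30

NO2- is the conjugate base of the weak acid HNO2.
Kb = Kw/Ka = 1.0×10^-14 / 4.7 × 10^-4 = 2.13 × 10^-11
Let x = [OH-] at equilibrium. Kb = x²/(0.19 − x).
Assume x ≪ 0.19: x ≈ √(2.13 × 10^-11 × 0.19) = 2.01 × 10^-6 M
pOH = −log(2.01 × 10^-6) = 5.70; pH = 14.00 − 5.70 = 8.30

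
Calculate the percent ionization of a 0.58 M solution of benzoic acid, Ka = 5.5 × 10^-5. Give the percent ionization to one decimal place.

C6H5COOH ⇌ C6H5COO- + H+; let x = [H+] at equilibrium.
x ≈ √(Ka·C₀) = √(5.5 × 10^-5 × 0.58) = 5.65 × 10^-3 M
% ionization = x/C₀ × 100% = 5.65 × 10^-3/0.58 × 100% = 1.0%

1.0%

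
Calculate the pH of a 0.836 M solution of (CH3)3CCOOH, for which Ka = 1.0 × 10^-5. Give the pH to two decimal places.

(CH3)3CCOOH ⇌ (CH3)3CCOO- + H+
Let x = [H+] at equilibrium. Ka = x²/(0.836 − x).
Neglecting x in the denominator: x = √(1.0 × 10^-5 × 0.836) = 2.89 × 10^-3 M
Check: 0.35% ionized — well under 5%, approximation valid.
pH = −log[H+] = −log(2.89 × 10^-3) = 2.54

pH = 2.54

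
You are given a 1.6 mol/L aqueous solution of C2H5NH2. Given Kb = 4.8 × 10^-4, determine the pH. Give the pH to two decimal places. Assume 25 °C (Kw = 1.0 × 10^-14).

pH = 12.44

C2H5NH2 + H2O ⇌ C2H5NH3+ + OH-
Let x = [OH-] at equilibrium. Kb = x²/(1.6 − x).
Since Kb ≪ C₀, x ≈ √(Kb·C₀) = 2.77 × 10^-2 M.
Check: 1.7% ionized — well under 5%, approximation valid.
pOH = −log(2.77 × 10^-2) = 1.56; pH = 14.00 − 1.56 = 12.44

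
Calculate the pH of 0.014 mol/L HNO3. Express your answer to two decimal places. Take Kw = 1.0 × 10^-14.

HNO3 is a strong acid and dissociates completely, so [H+] = 0.014 M.
pH = -log(0.014) = 1.85

pH = 1.85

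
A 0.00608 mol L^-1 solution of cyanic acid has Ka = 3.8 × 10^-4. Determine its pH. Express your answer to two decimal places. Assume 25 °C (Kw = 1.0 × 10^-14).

pH = 2.87

HOCN ⇌ OCN- + H+
Ka = [H+]²/(0.00608 − [H+]) = 3.8 × 10^-4
The 5% rule fails; solving [H+]² + Ka·[H+] − Ka·C₀ = 0 exactly:
[H+] = [−0.00038 + √(0.00038² + 9.24e-06)]/2 = 1.34 × 10^-3 M
pH = −log(1.34 × 10^-3) = 2.87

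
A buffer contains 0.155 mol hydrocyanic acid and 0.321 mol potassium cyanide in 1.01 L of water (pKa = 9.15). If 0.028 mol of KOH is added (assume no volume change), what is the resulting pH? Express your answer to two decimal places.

pH = 9.59

OH- converts HCN to CN-: HCN → 0.127 mol, CN- → 0.349 mol.
pH = pKa + log(n_CN-/n_HCN) = 9.15 + log(0.349/0.127) = 9.15 + (+0.439)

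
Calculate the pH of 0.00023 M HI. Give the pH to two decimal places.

HI is a strong acid and dissociates completely, so [H+] = 0.00023 M.
pH = -log(0.00023) = 3.64

pH = 3.64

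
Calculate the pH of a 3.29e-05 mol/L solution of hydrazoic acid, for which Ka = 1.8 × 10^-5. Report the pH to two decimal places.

HN3 ⇌ N3- + H+
From the ICE table, Ka = [H+]²/(3.29e-05 − [H+]) = 1.8 × 10^-5.
The 5% rule fails; solving [H+]² + Ka·[H+] − Ka·C₀ = 0 exactly:
[H+] = [−1.8e-05 + √(1.8e-05² + 2.37e-09)]/2 = 1.69 × 10^-5 M
pH = −log[H+] = −log(1.69 × 10^-5) = 4.77

pH = 4.77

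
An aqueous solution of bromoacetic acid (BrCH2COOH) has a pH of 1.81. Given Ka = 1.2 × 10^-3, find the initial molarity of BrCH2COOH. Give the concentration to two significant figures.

[H+] = 10^(-1.81) = 1.55 × 10^-2 M = x
Ka = x²/(C₀ − x) ⇒ C₀ = x + x²/Ka
C₀ = 1.55 × 10^-2 + (1.55 × 10^-2)²/(1.2 × 10^-3) = 2.16 × 10^-1 M

C₀ = 2.2 × 10^-1 M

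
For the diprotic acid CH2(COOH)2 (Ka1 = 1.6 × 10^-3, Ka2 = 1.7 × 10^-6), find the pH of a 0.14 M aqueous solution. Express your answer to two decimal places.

Ka1 ≫ Ka2, so treat the first dissociation as the only significant source of H+.
Ka1 = x²/(0.14 − x) = 1.6 × 10^-3
Solving the quadratic: x = (−Ka1 + √(Ka1² + 4·Ka1·C₀))/2 = 1.42 × 10^-2 M
pH = −log(1.42 × 10^-2) = 1.85

pH = 1.85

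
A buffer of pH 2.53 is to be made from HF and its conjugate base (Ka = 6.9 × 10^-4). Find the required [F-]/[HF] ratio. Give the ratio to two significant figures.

pKa = -log(6.9 × 10^-4) = 3.161
pH = pKa + log(r) ⇒ log(r) = 2.53 − 3.161 = -0.631
r = [F-]/[HF] = 10^(-0.631) = 0.234

ratio = 0.23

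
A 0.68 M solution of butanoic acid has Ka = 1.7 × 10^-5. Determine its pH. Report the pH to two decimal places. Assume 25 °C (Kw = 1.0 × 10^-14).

CH3(CH2)2COOH ⇌ CH3(CH2)2COO- + H+
From the ICE table, Ka = [H+]²/(0.68 − [H+]) = 1.7 × 10^-5.
Since Ka ≪ C₀, [H+] ≈ √(Ka·C₀) = 3.40 × 10^-3 M.
([H+]/C₀ = 0.5% < 5%, so the approximation holds.)
pH = −log[H+] = −log(3.40 × 10^-3) = 2.47

pH = 2.47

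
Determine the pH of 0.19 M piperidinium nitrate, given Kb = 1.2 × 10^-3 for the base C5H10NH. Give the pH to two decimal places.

pH = 5.90

C5H10NH2+ is the conjugate acid of the weak base C5H10NH.
Ka = Kw/Kb = 1.0×10^-14 / 1.2 × 10^-3 = 8.33 × 10^-12
From the ICE table, Ka = x²/(0.19 − x) = 8.33 × 10^-12.
Since Ka ≪ C₀, x ≈ √(Ka·C₀) = 1.26 × 10^-6 M.
Check: 0.00066% ionized — well under 5%, approximation valid.
pH = −log(1.26 × 10^-6) = 5.90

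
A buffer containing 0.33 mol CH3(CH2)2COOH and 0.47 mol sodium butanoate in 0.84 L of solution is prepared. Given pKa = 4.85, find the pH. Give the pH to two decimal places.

pH = 5.00

Using pH = pKa + log([base]/[acid]) with [base]/[acid] = 0.47/0.33:
pH = 4.85 + (+0.154) = 5.00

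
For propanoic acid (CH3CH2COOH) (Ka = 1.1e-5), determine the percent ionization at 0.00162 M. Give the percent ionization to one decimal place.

7.9%

CH3CH2COOH ⇌ CH3CH2COO- + H+; let x = [H+] at equilibrium.
Ka = x²/(C₀ − x); solving the quadratic gives x = 1.28 × 10^-4 M.
% ionization = x/C₀ × 100% = 1.28 × 10^-4/0.00162 × 100% = 7.9%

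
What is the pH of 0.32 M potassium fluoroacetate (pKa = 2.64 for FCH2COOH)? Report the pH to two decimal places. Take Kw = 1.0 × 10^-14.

pH = 8.07

FCH2COO- is the conjugate base of the weak acid FCH2COOH.
Ka = 10^(−2.64) = 2.29 × 10^-3
Kb = Kw/Ka = 1.0×10^-14 / 2.29 × 10^-3 = 4.37 × 10^-12
From the ICE table, Kb = [OH-]²/(0.32 − [OH-]) = 4.37 × 10^-12.
Since Kb ≪ C₀, [OH-] ≈ √(Kb·C₀) = 1.18 × 10^-6 M.
([OH-]/C₀ = 0.00037% < 5%, so the approximation holds.)
pOH = 5.93, so pH = 14.00 − pOH = 8.07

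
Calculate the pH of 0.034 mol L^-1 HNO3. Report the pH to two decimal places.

HNO3 is a strong acid and dissociates completely, so [H+] = 0.034 M.
pH = -log(0.034) = 1.47

pH = 1.47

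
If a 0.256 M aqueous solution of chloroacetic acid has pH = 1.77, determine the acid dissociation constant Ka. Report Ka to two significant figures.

[H+] = 10^(-1.77) = 1.70 × 10^-2 M
At equilibrium [HA] = 0.256 − 1.70 × 10^-2 = 2.39 × 10^-1 M
Ka = [H+][A-]/[HA] = (1.70 × 10^-2)² / 2.39 × 10^-1 = 1.2 × 10^-3

Ka = 1.2 × 10^-3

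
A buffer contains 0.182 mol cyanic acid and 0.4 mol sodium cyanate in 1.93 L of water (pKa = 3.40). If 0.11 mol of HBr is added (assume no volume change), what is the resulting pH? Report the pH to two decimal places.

pH = 3.40

Added H+ converts OCN- to HOCN: HOCN → 0.292 mol, OCN- → 0.29 mol.
pH = pKa + log(n_OCN-/n_HOCN) = 3.40 + log(0.29/0.292) = 3.40 + (-0.003)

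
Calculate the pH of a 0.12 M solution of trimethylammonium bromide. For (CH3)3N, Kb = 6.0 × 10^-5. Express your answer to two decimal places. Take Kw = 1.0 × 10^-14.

(CH3)3NH+ is the conjugate acid of the weak base (CH3)3N.
Ka = Kw/Kb = 1.0×10^-14 / 6.0 × 10^-5 = 1.67 × 10^-10
From the ICE table, Ka = x²/(0.12 − x) = 1.67 × 10^-10.
Neglecting x in the denominator: x = √(1.67 × 10^-10 × 0.12) = 4.48 × 10^-6 M
pH = −log[H+] = −log(4.48 × 10^-6) = 5.35

pH = 5.35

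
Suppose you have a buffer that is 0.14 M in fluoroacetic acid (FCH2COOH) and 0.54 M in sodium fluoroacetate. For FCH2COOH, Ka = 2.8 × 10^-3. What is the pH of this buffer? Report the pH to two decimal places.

pKa = −log(2.8 × 10^-3) = 2.553
Henderson–Hasselbalch: pH = pKa + log([FCH2COO-]/[FCH2COOH]) = 2.553 + log(0.54/0.14)
pH = 2.553 + (+0.586) = 3.14

pH = 3.14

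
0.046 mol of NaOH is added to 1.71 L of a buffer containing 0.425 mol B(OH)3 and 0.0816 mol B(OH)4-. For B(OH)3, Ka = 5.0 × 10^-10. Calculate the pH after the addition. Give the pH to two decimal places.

OH- converts B(OH)3 to B(OH)4-: B(OH)3 → 0.379 mol, B(OH)4- → 0.128 mol.
pKa = −log(5.0 × 10^-10) = 9.301
Henderson–Hasselbalch with mole ratio 0.128/0.379: pH = 9.301 + (-0.471)

pH = 8.83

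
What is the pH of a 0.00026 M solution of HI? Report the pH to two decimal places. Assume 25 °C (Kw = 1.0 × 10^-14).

HI is a strong acid and dissociates completely, so [H+] = 0.00026 M.
pH = -log(0.00026) = 3.59

pH = 3.59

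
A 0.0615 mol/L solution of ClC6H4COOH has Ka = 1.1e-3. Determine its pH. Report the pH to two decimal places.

ClC6H4COOH ⇌ ClC6H4COO- + H+
From the ICE table, Ka = [H+]²/(0.0615 − [H+]) = 1.1 × 10^-3.
[H+] is not negligible relative to C₀; solve [H+]² + 0.0011·[H+] − 6.77e-05 = 0.
[H+] = [−0.0011 + √(0.0011² + 0.000271)]/2 = 7.69 × 10^-3 M
pH = −log[H+] = −log(7.69 × 10^-3) = 2.11

pH = 2.11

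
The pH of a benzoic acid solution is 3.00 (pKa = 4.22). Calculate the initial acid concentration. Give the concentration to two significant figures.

C₀ = 1.8 × 10^-2 M

[H+] = 10^(-3.00) = 1.00 × 10^-3 M = x
Ka = 10^(−4.22) = 6.03 × 10^-5
Ka = x²/(C₀ − x) ⇒ C₀ = x + x²/Ka
C₀ = 1.00 × 10^-3 + (1.00 × 10^-3)²/(6.03 × 10^-5) = 1.76 × 10^-2 M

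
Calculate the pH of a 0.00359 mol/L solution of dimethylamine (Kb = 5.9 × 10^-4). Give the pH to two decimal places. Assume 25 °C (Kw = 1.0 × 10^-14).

pH = 11.08

(CH3)2NH + H2O ⇌ (CH3)2NH2+ + OH-
Kb = [OH-]²/(0.00359 − [OH-]) = 5.9 × 10^-4
The 5% rule fails; solving [OH-]² + Kb·[OH-] − Kb·C₀ = 0 exactly:
[OH-] = [−0.00059 + √(0.00059² + 8.47e-06)]/2 = 1.19 × 10^-3 M
pOH = 2.92, so pH = 14.00 − pOH = 11.08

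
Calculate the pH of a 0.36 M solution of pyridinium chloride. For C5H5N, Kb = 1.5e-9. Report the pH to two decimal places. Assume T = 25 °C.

pH = 2.81

C5H5NH+ is the conjugate acid of the weak base C5H5N.
Ka = Kw/Kb = 1.0×10^-14 / 1.5 × 10^-9 = 6.67 × 10^-6
From the ICE table, Ka = x²/(0.36 − x) = 6.67 × 10^-6.
Assume x ≪ 0.36: x ≈ √(6.67 × 10^-6 × 0.36) = 1.55 × 10^-3 M
(x/C₀ = 0.43% < 5%, so the approximation holds.)
pH = −log(1.55 × 10^-3) = 2.81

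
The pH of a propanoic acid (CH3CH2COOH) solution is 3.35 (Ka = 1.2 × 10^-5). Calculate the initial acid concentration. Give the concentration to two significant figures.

[H+] = 10^(-3.35) = 4.47 × 10^-4 M = x
Ka = x²/(C₀ − x) ⇒ C₀ = x + x²/Ka
C₀ = 4.47 × 10^-4 + (4.47 × 10^-4)²/(1.2 × 10^-5) = 1.71 × 10^-2 M

C₀ = 1.7 × 10^-2 M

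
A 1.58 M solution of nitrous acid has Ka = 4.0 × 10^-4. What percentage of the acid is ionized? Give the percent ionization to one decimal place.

1.6%

HNO2 ⇌ NO2- + H+; let x = [H+] at equilibrium.
x ≈ √(Ka·C₀) = √(4.0 × 10^-4 × 1.58) = 2.51 × 10^-2 M
% ionization = x/C₀ × 100% = 2.51 × 10^-2/1.58 × 100% = 1.6%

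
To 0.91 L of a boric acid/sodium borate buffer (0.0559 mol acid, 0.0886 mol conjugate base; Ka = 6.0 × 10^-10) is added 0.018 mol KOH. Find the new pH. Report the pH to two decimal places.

pH = 9.67

After neutralization: n(B(OH)3) = 0.0379 mol, n(B(OH)4-) = 0.107 mol.
pKa = −log(6.0 × 10^-10) = 9.222
pH = pKa + log([A⁻]/[HA]) = 9.222 + log(0.107/0.0379) = 9.222 +0.451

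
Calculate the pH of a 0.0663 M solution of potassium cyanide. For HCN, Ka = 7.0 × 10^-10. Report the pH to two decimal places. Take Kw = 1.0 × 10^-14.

CN- is the conjugate base of the weak acid HCN.
Kb = Kw/Ka = 1.0×10^-14 / 7.0 × 10^-10 = 1.43 × 10^-5
Kb = [OH-]²/(0.0663 − [OH-]) = 1.43 × 10^-5
Neglecting [OH-] in the denominator: [OH-] = √(1.43 × 10^-5 × 0.0663) = 9.74 × 10^-4 M
Check: 1.5% ionized — well under 5%, approximation valid.
pOH = 3.01, so pH = 14.00 − pOH = 10.99

pH = 10.99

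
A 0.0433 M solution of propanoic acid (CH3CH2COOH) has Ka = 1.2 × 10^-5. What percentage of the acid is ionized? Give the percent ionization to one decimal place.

CH3CH2COOH ⇌ CH3CH2COO- + H+; let x = [H+] at equilibrium.
x ≈ √(Ka·C₀) = √(1.2 × 10^-5 × 0.0433) = 7.21 × 10^-4 M
Fraction ionized = 7.21 × 10^-4 / 0.0433 = 0.0167 → 1.7%

1.7%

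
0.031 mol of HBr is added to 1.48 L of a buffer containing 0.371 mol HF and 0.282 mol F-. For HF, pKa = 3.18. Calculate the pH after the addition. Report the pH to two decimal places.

pH = 2.98

After neutralization: n(HF) = 0.402 mol, n(F-) = 0.251 mol.
Henderson–Hasselbalch with mole ratio 0.251/0.402: pH = 3.18 + (-0.205)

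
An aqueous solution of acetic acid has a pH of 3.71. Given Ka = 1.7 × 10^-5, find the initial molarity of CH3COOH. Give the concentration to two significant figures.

[H+] = 10^(-3.71) = 1.95 × 10^-4 M = x
Ka = x²/(C₀ − x) ⇒ C₀ = x + x²/Ka
C₀ = 1.95 × 10^-4 + (1.95 × 10^-4)²/(1.7 × 10^-5) = 2.43 × 10^-3 M

C₀ = 2.4 × 10^-3 M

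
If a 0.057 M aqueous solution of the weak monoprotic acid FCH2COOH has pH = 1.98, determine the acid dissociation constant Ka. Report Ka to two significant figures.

Ka = 2.4 × 10^-3

[H+] = 10^(-1.98) = 1.05 × 10^-2 M
At equilibrium [HA] = 0.057 − 1.05 × 10^-2 = 4.65 × 10^-2 M
Ka = [H+][A-]/[HA] = (1.05 × 10^-2)² / 4.65 × 10^-2 = 2.4 × 10^-3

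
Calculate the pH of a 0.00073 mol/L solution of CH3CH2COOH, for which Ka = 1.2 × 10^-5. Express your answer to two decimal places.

pH = 4.06

CH3CH2COOH ⇌ CH3CH2COO- + H+
Ka = x²/(0.00073 − x) = 1.2 × 10^-5
The 5% rule fails; solving x² + Ka·x − Ka·C₀ = 0 exactly:
x = [−1.2e-05 + √(1.2e-05² + 3.5e-08)]/2 = 8.78 × 10^-5 M
pH = −log(8.78 × 10^-5) = 4.06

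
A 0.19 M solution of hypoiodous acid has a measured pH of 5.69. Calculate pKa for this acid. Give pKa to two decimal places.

pKa = 10.66

[H+] = 10^(-5.69) = 2.04 × 10^-6 M
At equilibrium [HA] = 0.19 − 2.04 × 10^-6 = 1.90 × 10^-1 M
Ka = [H+][A-]/[HA] = (2.04 × 10^-6)² / 1.90 × 10^-1 = 2.19 × 10^-11
pKa = -log(2.19 × 10^-11) = 10.66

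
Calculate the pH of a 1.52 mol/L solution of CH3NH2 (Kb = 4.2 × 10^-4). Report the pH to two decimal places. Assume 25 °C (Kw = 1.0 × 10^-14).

CH3NH2 + H2O ⇌ CH3NH3+ + OH-
Kb = [OH-]²/(1.52 − [OH-]) = 4.2 × 10^-4
Neglecting [OH-] in the denominator: [OH-] = √(4.2 × 10^-4 × 1.52) = 2.53 × 10^-2 M
Check: 1.7% ionized — well under 5%, approximation valid.
pOH = −log(2.53 × 10^-2) = 1.60; pH = 14.00 − 1.60 = 12.40

pH = 12.40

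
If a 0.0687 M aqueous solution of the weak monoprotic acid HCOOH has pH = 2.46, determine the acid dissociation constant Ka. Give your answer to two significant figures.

Ka = 1.8 × 10^-4

[H+] = 10^(-2.46) = 3.47 × 10^-3 M
At equilibrium [HA] = 0.0687 − 3.47 × 10^-3 = 6.52 × 10^-2 M
Ka = [H+][A-]/[HA] = (3.47 × 10^-3)² / 6.52 × 10^-2 = 1.8 × 10^-4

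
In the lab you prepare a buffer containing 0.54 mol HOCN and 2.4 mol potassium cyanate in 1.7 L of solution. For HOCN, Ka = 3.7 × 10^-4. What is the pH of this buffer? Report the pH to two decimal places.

pH = 4.08

pKa = −log(3.7 × 10^-4) = 3.432
pH = pKa + log([A⁻]/[HA]) = 3.432 + log(2.4/0.54)
pH = 3.432 + (+0.648) = 4.08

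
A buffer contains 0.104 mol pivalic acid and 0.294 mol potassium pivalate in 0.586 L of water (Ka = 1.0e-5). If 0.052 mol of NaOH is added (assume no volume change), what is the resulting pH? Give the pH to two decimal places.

pH = 5.82

OH- converts (CH3)3CCOOH to (CH3)3CCOO-: (CH3)3CCOOH → 0.052 mol, (CH3)3CCOO- → 0.346 mol.
pKa = −log(1.0 × 10^-5) = 5.000
Henderson–Hasselbalch with mole ratio 0.346/0.052: pH = 5.000 + (+0.823)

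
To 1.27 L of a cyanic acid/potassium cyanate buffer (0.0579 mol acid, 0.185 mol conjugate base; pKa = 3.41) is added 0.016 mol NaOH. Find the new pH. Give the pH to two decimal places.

After neutralization: n(HOCN) = 0.0419 mol, n(OCN-) = 0.201 mol.
pH = pKa + log(n_OCN-/n_HOCN) = 3.41 + log(0.201/0.0419) = 3.41 + (+0.681)

pH = 4.09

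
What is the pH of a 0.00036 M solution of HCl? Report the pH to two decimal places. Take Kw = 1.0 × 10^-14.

HCl is a strong acid and dissociates completely, so [H+] = 0.00036 M.
pH = -log(0.00036) = 3.44

pH = 3.44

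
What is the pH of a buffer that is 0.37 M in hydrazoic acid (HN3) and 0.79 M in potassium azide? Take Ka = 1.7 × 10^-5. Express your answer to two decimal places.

pKa = −log(1.7 × 10^-5) = 4.770
Henderson–Hasselbalch: pH = pKa + log([N3-]/[HN3]) = 4.770 + log(0.79/0.37)
pH = 4.770 + (+0.329) = 5.10

pH = 5.10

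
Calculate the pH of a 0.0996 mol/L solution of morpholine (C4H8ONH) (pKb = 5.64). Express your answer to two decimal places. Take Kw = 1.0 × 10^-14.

C4H8ONH + H2O ⇌ C4H8ONH2+ + OH-
Kb = 10^(−5.64) = 2.29 × 10^-6
Kb = [OH-]²/(0.0996 − [OH-]) = 2.29 × 10^-6
Since Kb ≪ C₀, [OH-] ≈ √(Kb·C₀) = 4.78 × 10^-4 M.
([OH-]/C₀ = 0.48% < 5%, so the approximation holds.)
pOH = 3.32, so pH = 14.00 − pOH = 10.68

pH = 10.68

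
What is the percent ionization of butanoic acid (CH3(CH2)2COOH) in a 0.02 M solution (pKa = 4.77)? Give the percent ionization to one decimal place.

2.9%

CH3(CH2)2COOH ⇌ CH3(CH2)2COO- + H+; let x = [H+] at equilibrium.
Ka = 10^(−4.77) = 1.70 × 10^-5
x ≈ √(Ka·C₀) = √(1.70 × 10^-5 × 0.02) = 5.83 × 10^-4 M
Fraction ionized = 5.83 × 10^-4 / 0.02 = 0.0291 → 2.9%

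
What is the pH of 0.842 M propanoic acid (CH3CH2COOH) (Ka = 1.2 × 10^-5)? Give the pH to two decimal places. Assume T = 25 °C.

pH = 2.50

CH3CH2COOH ⇌ CH3CH2COO- + H+
Let x = [H+] at equilibrium. Ka = x²/(0.842 − x).
Neglecting x in the denominator: x = √(1.2 × 10^-5 × 0.842) = 3.18 × 10^-3 M
(x/C₀ = 0.38% < 5%, so the approximation holds.)
pH = −log[H+] = −log(3.18 × 10^-3) = 2.50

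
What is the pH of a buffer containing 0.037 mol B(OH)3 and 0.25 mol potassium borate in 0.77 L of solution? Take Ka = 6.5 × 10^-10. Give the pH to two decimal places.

pH = 10.02

pKa = −log(6.5 × 10^-10) = 9.187
Using pH = pKa + log([base]/[acid]) with [base]/[acid] = 0.25/0.037:
pH = 9.187 + (+0.830) = 10.02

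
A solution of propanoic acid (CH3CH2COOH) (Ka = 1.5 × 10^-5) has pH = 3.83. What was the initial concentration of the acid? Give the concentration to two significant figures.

C₀ = 1.6 × 10^-3 M

[H+] = 10^(-3.83) = 1.48 × 10^-4 M = x
Ka = x²/(C₀ − x) ⇒ C₀ = x + x²/Ka
C₀ = 1.48 × 10^-4 + (1.48 × 10^-4)²/(1.5 × 10^-5) = 1.61 × 10^-3 M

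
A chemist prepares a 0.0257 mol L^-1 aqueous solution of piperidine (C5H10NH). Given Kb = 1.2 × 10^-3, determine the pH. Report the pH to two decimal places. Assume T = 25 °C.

pH = 11.70

C5H10NH + H2O ⇌ C5H10NH2+ + OH-
From the ICE table, Kb = [OH-]²/(0.0257 − [OH-]) = 1.2 × 10^-3.
The 5% rule fails; solving [OH-]² + Kb·[OH-] − Kb·C₀ = 0 exactly:
[OH-] = [−0.0012 + √(0.0012² + 0.000123)]/2 = 4.99 × 10^-3 M
pOH = −log(4.99 × 10^-3) = 2.30; pH = 14.00 − 2.30 = 11.70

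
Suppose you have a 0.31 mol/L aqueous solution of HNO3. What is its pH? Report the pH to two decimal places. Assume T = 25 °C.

HNO3 is a strong acid and dissociates completely, so [H+] = 0.31 M.
pH = -log(0.31) = 0.51

pH = 0.51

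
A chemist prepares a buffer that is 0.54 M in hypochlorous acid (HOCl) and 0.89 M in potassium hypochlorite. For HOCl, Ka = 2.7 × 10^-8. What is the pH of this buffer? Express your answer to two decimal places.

pKa = −log(2.7 × 10^-8) = 7.569
pH = pKa + log([A⁻]/[HA]) = 7.569 + log(0.89/0.54)
pH = 7.569 + (+0.217) = 7.79

pH = 7.79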